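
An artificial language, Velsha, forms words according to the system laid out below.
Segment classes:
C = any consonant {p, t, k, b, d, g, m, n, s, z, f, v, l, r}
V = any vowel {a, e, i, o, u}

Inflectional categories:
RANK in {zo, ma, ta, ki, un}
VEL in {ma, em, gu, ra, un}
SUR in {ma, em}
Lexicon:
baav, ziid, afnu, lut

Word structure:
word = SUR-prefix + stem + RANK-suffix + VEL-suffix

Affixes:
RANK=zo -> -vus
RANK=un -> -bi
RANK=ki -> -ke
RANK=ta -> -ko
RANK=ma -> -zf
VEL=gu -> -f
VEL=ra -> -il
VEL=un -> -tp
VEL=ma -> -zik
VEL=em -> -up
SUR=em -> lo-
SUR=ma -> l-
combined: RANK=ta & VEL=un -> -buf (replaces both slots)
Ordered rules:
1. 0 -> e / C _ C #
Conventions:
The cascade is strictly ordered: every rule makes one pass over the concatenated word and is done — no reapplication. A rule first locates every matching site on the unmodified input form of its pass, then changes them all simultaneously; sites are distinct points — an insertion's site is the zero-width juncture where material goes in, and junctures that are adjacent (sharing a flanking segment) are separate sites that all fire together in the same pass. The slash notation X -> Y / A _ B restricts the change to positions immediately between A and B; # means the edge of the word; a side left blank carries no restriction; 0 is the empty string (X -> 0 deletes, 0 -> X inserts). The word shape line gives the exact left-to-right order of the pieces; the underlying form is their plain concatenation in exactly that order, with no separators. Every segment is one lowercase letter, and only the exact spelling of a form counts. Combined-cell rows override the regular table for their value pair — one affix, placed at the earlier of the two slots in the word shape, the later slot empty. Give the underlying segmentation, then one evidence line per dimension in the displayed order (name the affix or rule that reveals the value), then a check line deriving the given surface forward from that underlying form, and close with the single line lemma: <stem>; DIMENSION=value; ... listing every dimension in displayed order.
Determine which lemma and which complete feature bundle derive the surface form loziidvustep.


underlying: lo-ziid-vus-tp
RANK=zo - signalled by the affix -vus
VEL=un - signalled by the affix -tp
SUR=em - signalled by the affix lo-
check: loziidvustp -> loziidvustep
lemma: ziid; RANK=zo; VEL=un; SUR=em


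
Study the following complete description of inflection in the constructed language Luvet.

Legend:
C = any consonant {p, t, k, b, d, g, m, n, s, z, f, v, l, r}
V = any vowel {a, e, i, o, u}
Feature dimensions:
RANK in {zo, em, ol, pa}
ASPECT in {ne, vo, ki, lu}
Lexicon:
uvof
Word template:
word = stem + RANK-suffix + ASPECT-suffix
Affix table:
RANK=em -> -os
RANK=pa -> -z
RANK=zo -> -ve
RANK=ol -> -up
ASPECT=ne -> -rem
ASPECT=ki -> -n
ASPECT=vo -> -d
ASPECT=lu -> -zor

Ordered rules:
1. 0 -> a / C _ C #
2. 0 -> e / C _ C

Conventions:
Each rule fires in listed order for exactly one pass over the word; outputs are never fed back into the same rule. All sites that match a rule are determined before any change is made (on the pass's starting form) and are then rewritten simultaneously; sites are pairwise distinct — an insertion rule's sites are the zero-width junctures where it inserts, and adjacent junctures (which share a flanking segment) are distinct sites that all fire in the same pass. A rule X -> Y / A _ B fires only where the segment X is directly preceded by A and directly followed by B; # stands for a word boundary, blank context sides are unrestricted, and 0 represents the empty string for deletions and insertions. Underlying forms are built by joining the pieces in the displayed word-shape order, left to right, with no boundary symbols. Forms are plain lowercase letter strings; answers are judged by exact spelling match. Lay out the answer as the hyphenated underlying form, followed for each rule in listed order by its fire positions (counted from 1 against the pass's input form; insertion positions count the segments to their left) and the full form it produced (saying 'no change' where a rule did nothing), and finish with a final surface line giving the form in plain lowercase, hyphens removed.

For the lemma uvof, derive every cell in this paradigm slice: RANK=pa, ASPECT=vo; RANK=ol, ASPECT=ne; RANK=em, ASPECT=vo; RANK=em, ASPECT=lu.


cell RANK=pa, ASPECT=vo:
underlying: uvof-z-d
1. 0 -> a / C _ C #: inserts after position(s) 5: uvofzad
2. 0 -> e / C _ C: inserts after position(s) 4: uvofezad
surface: uvofezad

cell RANK=ol, ASPECT=ne:
underlying: uvof-up-rem
1. 0 -> a / C _ C #: no change
2. 0 -> e / C _ C: inserts after position(s) 6: uvofuperem
surface: uvofuperem

cell RANK=em, ASPECT=vo:
underlying: uvof-os-d
1. 0 -> a / C _ C #: inserts after position(s) 6: uvofosad
2. 0 -> e / C _ C: no change
surface: uvofosad

cell RANK=em, ASPECT=lu:
underlying: uvof-os-zor
1. 0 -> a / C _ C #: no change
2. 0 -> e / C _ C: inserts after position(s) 6: uvofosezor
surface: uvofosezor


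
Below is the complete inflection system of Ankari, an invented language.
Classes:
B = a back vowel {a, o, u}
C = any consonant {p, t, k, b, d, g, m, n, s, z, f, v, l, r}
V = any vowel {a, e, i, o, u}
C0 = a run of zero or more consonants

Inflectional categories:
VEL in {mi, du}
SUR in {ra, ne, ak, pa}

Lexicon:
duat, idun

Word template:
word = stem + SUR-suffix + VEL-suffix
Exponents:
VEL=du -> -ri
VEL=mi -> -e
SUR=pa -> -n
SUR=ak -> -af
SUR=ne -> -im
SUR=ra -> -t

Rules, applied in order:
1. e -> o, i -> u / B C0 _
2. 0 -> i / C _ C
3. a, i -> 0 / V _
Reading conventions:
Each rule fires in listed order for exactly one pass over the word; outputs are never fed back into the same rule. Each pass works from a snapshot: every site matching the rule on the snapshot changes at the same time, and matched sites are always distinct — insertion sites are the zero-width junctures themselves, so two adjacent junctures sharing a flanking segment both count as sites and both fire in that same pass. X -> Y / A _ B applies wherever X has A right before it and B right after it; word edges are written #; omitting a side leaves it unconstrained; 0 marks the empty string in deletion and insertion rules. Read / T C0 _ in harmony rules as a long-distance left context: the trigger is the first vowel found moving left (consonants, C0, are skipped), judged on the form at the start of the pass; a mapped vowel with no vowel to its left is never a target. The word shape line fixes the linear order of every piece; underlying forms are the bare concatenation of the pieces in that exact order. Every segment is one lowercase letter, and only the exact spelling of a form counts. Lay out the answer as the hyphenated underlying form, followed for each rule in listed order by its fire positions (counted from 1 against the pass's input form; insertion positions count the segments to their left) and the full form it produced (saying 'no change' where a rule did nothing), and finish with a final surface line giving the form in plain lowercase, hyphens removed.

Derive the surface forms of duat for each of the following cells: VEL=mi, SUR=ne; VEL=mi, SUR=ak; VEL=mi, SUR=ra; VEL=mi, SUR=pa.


cell VEL=mi, SUR=ne:
underlying: duat-im-e
1. e -> o, i -> u / B C0 _: fires at position(s) 5: duatume
2. 0 -> i / C _ C: no change
3. a, i -> 0 / V _: fires at position(s) 3: dutume
surface: dutume

cell VEL=mi, SUR=ak:
underlying: duat-af-e
1. e -> o, i -> u / B C0 _: fires at position(s) 7: duatafo
2. 0 -> i / C _ C: no change
3. a, i -> 0 / V _: fires at position(s) 3: dutafo
surface: dutafo

cell VEL=mi, SUR=ra:
underlying: duat-t-e
1. e -> o, i -> u / B C0 _: fires at position(s) 6: duatto
2. 0 -> i / C _ C: inserts after position(s) 4: duatito
3. a, i -> 0 / V _: fires at position(s) 3: dutito
surface: dutito

cell VEL=mi, SUR=pa:
underlying: duat-n-e
1. e -> o, i -> u / B C0 _: fires at position(s) 6: duatno
2. 0 -> i / C _ C: inserts after position(s) 4: duatino
3. a, i -> 0 / V _: fires at position(s) 3: dutino
surface: dutino


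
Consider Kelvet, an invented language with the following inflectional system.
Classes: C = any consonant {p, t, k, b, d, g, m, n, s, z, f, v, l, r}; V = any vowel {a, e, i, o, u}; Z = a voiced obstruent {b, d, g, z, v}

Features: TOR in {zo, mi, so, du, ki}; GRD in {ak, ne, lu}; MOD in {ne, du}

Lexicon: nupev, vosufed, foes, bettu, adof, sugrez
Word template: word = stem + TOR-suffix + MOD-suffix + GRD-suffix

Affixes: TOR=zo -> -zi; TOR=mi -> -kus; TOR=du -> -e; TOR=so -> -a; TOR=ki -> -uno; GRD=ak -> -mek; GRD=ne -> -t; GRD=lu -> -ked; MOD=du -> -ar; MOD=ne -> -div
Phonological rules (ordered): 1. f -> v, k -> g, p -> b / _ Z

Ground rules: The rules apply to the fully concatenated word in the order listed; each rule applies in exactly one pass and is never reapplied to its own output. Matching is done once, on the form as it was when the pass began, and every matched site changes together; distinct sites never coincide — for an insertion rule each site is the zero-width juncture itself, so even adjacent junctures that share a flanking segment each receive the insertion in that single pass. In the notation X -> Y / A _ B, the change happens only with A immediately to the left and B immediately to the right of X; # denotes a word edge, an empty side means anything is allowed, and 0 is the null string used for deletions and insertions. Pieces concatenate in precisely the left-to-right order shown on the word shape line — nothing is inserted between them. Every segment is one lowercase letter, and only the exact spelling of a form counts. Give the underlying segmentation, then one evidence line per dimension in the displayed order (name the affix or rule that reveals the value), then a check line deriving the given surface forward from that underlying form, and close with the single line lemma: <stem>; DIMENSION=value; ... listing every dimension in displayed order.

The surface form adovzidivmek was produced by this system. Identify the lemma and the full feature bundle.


underlying: adof-zi-div-mek
TOR=zo - signalled by the affix -zi
GRD=ak - signalled by the affix -mek
MOD=ne - signalled by the affix -div
check: adofzidivmek -> adovzidivmek
lemma: adof; TOR=zo; GRD=ak; MOD=ne


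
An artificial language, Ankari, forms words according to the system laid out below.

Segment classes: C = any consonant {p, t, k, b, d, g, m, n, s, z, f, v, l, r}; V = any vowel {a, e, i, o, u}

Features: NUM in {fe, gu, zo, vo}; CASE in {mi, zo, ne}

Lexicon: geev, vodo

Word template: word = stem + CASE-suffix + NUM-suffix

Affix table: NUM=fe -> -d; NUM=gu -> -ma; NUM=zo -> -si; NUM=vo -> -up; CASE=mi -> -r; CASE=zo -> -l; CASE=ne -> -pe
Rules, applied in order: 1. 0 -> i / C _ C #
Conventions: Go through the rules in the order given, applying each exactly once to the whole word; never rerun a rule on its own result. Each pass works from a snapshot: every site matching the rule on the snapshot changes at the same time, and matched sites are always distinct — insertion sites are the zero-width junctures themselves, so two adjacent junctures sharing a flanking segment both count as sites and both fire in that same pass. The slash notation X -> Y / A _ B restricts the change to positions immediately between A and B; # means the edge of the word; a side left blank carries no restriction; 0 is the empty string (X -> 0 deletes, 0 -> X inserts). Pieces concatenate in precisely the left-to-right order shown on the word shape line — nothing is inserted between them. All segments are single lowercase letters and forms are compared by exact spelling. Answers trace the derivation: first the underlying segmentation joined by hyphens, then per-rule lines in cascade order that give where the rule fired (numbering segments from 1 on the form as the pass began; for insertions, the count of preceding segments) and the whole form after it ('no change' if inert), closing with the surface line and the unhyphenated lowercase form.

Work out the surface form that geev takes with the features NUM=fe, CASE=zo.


underlying: geev-l-d
1. 0 -> i / C _ C #: inserts after position(s) 5: geevlid
surface: geevlid


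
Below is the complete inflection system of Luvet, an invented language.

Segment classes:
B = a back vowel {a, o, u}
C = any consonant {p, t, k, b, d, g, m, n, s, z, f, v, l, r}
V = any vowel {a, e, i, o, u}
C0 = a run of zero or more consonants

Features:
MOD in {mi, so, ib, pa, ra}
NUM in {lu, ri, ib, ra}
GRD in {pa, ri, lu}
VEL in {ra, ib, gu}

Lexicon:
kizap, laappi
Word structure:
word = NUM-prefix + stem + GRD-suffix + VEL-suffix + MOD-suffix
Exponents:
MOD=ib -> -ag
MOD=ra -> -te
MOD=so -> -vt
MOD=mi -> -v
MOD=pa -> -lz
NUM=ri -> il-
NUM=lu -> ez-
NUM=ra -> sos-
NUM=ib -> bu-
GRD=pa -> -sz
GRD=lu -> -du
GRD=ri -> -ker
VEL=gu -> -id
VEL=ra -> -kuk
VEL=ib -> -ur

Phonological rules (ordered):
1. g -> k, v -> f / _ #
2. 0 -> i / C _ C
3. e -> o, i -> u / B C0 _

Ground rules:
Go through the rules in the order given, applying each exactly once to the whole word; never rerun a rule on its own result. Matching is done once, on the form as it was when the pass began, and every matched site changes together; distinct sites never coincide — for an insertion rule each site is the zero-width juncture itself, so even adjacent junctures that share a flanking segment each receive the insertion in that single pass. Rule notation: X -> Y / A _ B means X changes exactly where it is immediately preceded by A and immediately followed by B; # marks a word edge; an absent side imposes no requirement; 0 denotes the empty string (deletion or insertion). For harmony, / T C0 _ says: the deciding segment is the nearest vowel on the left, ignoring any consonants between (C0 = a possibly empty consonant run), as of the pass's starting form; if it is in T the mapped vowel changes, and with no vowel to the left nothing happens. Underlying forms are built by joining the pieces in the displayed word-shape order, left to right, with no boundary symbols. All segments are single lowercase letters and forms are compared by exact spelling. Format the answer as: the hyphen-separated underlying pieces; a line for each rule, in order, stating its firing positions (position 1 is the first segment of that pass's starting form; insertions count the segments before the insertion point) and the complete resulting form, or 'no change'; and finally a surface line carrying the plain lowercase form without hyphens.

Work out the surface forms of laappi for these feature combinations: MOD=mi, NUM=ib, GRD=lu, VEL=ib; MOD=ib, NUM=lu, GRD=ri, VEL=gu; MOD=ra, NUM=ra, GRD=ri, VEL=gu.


cell MOD=mi, NUM=ib, GRD=lu, VEL=ib:
underlying: bu-laappi-du-ur-v
1. g -> k, v -> f / _ #: fires at position(s) 13: bulaappiduurf
2. 0 -> i / C _ C: inserts after position(s) 6, 12: bulaapipiduurif
3. e -> o, i -> u / B C0 _: fires at position(s) 7, 14: bulaapupiduuruf
surface: bulaapupiduuruf

cell MOD=ib, NUM=lu, GRD=ri, VEL=gu:
underlying: ez-laappi-ker-id-ag
1. g -> k, v -> f / _ #: fires at position(s) 15: ezlaappikeridak
2. 0 -> i / C _ C: inserts after position(s) 2, 6: ezilaapipikeridak
3. e -> o, i -> u / B C0 _: fires at position(s) 8: ezilaapupikeridak
surface: ezilaapupikeridak

cell MOD=ra, NUM=ra, GRD=ri, VEL=gu:
underlying: sos-laappi-ker-id-te
1. g -> k, v -> f / _ #: no change
2. 0 -> i / C _ C: inserts after position(s) 3, 7, 14: sosilaapipikeridite
3. e -> o, i -> u / B C0 _: fires at position(s) 4, 9: sosulaapupikeridite
surface: sosulaapupikeridite


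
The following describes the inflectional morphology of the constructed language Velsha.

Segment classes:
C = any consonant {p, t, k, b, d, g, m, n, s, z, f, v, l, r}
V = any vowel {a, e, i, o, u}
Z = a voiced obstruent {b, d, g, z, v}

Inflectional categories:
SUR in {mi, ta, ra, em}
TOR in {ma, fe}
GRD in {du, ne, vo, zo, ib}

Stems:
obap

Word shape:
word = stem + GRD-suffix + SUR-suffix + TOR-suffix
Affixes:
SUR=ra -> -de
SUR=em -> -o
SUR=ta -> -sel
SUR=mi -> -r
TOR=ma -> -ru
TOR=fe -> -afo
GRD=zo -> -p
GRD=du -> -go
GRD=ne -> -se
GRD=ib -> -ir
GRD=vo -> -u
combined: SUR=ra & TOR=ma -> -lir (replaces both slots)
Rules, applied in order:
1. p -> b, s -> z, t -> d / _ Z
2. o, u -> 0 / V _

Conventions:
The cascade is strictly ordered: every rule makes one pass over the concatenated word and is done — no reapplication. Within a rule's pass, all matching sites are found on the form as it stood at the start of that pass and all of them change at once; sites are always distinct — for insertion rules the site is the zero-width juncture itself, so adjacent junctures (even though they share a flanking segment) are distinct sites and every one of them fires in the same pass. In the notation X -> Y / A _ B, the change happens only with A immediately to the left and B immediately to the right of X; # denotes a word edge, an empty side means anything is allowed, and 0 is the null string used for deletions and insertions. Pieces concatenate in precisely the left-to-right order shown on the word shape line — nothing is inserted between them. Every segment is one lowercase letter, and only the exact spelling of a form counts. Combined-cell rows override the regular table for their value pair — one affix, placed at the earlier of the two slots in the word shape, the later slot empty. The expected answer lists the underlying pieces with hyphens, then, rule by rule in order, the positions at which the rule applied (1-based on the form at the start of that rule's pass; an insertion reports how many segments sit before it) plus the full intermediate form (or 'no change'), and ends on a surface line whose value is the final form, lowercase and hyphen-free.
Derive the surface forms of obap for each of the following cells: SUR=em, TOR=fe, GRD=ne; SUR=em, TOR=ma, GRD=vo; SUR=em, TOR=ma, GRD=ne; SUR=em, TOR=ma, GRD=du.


cell SUR=em, TOR=fe, GRD=ne:
underlying: obap-se-o-afo
1. p -> b, s -> z, t -> d / _ Z: no change
2. o, u -> 0 / V _: fires at position(s) 7: obapseafo
surface: obapseafo

cell SUR=em, TOR=ma, GRD=vo:
underlying: obap-u-o-ru
1. p -> b, s -> z, t -> d / _ Z: no change
2. o, u -> 0 / V _: fires at position(s) 6: obapuru
surface: obapuru

cell SUR=em, TOR=ma, GRD=ne:
underlying: obap-se-o-ru
1. p -> b, s -> z, t -> d / _ Z: no change
2. o, u -> 0 / V _: fires at position(s) 7: obapseru
surface: obapseru

cell SUR=em, TOR=ma, GRD=du:
underlying: obap-go-o-ru
1. p -> b, s -> z, t -> d / _ Z: fires at position(s) 4: obabgooru
2. o, u -> 0 / V _: fires at position(s) 7: obabgoru
surface: obabgoru


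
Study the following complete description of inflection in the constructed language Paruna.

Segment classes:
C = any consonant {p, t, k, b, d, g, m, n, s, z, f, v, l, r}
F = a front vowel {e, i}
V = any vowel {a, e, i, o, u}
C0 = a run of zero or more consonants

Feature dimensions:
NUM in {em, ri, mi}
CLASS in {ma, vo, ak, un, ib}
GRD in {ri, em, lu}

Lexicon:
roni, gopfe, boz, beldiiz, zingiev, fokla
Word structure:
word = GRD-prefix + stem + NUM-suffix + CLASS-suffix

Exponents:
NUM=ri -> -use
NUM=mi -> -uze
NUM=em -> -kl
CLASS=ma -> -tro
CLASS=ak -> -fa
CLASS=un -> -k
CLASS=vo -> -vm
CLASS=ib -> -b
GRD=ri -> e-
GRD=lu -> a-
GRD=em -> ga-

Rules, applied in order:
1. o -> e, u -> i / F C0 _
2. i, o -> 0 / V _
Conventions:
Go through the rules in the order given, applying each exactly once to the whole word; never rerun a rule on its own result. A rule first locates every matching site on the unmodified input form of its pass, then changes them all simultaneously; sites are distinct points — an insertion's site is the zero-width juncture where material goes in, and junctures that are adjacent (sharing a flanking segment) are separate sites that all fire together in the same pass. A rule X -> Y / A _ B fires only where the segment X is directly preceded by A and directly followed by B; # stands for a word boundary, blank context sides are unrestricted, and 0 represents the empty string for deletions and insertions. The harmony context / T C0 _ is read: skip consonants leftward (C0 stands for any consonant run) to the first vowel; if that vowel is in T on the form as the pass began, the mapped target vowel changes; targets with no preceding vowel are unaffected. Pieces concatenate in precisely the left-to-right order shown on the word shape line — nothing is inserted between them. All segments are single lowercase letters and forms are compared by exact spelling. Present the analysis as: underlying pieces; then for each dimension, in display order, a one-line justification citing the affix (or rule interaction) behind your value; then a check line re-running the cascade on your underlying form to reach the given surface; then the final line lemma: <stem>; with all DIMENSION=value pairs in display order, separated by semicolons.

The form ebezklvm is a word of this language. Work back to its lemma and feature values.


underlying: e-boz-kl-vm
NUM=em - signalled by the affix -kl
CLASS=vo - signalled by the affix -vm
GRD=ri - signalled by the affix e-
check: ebozklvm -> ebezklvm -> ebezklvm
lemma: boz; NUM=em; CLASS=vo; GRD=ri


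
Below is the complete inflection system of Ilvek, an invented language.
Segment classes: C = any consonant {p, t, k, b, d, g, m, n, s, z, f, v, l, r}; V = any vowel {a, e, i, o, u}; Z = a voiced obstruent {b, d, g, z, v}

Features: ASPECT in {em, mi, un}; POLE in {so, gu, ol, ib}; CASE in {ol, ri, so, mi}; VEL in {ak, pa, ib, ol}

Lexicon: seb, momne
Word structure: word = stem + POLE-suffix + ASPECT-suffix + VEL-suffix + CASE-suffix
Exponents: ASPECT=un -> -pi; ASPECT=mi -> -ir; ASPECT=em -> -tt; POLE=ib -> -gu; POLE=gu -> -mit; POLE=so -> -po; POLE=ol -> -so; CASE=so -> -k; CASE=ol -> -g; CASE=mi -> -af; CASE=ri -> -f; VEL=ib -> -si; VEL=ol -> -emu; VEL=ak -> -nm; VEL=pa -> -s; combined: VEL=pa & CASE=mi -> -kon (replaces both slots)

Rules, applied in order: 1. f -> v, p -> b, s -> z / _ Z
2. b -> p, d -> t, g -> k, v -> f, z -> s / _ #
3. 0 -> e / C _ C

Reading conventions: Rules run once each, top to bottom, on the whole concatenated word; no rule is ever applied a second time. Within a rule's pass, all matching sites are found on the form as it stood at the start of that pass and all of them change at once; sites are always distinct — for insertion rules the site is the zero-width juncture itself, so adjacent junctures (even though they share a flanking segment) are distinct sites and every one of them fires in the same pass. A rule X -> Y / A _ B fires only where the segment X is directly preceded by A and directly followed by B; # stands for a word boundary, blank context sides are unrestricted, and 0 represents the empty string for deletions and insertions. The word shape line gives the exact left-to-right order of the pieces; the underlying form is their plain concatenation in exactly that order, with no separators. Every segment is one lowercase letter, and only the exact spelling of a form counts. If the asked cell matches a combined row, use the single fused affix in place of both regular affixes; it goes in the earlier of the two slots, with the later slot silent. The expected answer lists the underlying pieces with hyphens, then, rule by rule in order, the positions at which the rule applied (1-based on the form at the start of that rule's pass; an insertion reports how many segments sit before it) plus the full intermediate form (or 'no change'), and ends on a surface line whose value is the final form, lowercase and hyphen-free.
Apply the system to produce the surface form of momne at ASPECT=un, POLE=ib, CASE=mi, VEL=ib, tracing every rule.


underlying: momne-gu-pi-si-af
1. f -> v, p -> b, s -> z / _ Z: no change
2. b -> p, d -> t, g -> k, v -> f, z -> s / _ #: no change
3. 0 -> e / C _ C: inserts after position(s) 3: momenegupisiaf
surface: momenegupisiaf


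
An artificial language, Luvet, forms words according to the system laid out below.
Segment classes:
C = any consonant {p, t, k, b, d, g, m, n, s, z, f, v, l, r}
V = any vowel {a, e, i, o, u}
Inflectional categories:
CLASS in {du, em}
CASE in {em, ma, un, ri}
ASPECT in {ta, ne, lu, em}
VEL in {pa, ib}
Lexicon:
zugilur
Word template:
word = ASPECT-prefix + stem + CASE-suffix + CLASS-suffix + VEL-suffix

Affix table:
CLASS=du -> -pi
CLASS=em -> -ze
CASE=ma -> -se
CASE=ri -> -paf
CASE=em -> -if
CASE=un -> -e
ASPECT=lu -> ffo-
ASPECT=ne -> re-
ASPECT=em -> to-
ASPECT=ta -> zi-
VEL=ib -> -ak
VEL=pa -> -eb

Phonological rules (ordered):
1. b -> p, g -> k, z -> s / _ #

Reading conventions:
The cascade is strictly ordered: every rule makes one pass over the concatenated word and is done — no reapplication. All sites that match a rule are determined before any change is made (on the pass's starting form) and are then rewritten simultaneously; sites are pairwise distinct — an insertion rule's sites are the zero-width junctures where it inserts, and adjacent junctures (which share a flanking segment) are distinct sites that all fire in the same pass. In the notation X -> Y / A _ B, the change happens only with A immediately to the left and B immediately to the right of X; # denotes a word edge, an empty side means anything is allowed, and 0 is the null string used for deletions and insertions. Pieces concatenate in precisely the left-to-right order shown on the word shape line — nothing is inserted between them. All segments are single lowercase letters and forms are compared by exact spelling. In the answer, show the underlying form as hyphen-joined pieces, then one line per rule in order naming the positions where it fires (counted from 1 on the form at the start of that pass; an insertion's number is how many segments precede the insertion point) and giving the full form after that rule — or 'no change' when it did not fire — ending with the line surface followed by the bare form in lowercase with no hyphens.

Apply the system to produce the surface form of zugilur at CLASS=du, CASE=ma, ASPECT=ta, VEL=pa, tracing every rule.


underlying: zi-zugilur-se-pi-eb
1. b -> p, g -> k, z -> s / _ #: fires at position(s) 15: zizugilursepiep
surface: zizugilursepiep


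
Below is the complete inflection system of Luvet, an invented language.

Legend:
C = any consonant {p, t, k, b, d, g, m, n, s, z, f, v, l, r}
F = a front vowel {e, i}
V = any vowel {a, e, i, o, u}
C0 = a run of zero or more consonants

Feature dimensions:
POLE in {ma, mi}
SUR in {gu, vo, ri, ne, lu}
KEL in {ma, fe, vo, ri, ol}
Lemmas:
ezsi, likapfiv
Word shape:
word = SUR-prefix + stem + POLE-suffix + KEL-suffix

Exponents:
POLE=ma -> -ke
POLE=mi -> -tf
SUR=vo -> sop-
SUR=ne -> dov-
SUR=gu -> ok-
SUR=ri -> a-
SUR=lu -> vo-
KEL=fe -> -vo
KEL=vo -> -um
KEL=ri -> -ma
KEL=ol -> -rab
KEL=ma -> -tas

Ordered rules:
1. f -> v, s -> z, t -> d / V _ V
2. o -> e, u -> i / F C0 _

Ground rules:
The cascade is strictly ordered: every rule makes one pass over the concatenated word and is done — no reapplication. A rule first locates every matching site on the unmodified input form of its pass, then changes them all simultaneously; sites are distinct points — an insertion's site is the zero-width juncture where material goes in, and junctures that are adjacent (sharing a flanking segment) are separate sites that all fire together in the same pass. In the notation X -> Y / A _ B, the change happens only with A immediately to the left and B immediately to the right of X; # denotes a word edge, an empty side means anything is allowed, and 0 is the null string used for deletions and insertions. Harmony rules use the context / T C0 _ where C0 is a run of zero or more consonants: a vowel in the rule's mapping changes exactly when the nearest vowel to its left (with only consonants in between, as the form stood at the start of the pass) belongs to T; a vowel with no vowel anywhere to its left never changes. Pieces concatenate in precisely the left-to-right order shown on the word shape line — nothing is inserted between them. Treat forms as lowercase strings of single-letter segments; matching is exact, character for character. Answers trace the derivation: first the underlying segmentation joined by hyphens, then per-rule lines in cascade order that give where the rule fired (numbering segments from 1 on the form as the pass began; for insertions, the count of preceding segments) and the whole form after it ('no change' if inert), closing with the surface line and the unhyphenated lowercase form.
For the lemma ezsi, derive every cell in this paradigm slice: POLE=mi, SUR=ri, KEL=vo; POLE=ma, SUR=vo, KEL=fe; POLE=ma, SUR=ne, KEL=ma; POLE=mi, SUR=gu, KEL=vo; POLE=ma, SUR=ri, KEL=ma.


cell POLE=mi, SUR=ri, KEL=vo:
underlying: a-ezsi-tf-um
1. f -> v, s -> z, t -> d / V _ V: no change
2. o -> e, u -> i / F C0 _: fires at position(s) 8: aezsitfim
surface: aezsitfim

cell POLE=ma, SUR=vo, KEL=fe:
underlying: sop-ezsi-ke-vo
1. f -> v, s -> z, t -> d / V _ V: no change
2. o -> e, u -> i / F C0 _: fires at position(s) 11: sopezsikeve
surface: sopezsikeve

cell POLE=ma, SUR=ne, KEL=ma:
underlying: dov-ezsi-ke-tas
1. f -> v, s -> z, t -> d / V _ V: fires at position(s) 10: dovezsikedas
2. o -> e, u -> i / F C0 _: no change
surface: dovezsikedas

cell POLE=mi, SUR=gu, KEL=vo:
underlying: ok-ezsi-tf-um
1. f -> v, s -> z, t -> d / V _ V: no change
2. o -> e, u -> i / F C0 _: fires at position(s) 9: okezsitfim
surface: okezsitfim

cell POLE=ma, SUR=ri, KEL=ma:
underlying: a-ezsi-ke-tas
1. f -> v, s -> z, t -> d / V _ V: fires at position(s) 8: aezsikedas
2. o -> e, u -> i / F C0 _: no change
surface: aezsikedas


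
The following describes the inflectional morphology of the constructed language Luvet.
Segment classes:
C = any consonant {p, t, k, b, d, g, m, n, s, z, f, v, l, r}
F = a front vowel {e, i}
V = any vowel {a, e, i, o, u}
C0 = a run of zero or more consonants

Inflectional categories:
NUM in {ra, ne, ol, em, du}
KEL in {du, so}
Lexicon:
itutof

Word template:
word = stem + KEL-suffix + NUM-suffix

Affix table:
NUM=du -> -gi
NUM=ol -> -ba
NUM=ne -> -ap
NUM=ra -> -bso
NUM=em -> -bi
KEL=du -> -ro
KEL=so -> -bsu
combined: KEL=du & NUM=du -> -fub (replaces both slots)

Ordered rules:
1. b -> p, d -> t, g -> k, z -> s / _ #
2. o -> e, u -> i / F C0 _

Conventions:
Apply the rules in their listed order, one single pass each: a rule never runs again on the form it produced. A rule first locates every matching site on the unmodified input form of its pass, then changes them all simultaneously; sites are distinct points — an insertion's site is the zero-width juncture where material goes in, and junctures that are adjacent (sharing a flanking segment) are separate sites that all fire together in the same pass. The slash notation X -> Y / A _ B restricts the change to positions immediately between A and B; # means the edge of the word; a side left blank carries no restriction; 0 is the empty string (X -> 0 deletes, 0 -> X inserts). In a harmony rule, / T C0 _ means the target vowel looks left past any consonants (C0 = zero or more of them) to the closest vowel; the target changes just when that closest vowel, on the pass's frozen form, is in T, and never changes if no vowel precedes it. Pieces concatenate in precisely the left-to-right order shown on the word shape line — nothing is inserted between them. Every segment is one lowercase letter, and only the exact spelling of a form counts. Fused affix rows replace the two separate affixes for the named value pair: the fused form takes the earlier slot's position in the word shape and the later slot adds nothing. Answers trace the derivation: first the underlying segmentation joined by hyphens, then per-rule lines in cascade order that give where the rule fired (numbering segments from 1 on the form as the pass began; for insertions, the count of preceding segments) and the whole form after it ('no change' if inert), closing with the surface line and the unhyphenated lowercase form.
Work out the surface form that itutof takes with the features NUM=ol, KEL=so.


underlying: itutof-bsu-ba
1. b -> p, d -> t, g -> k, z -> s / _ #: no change
2. o -> e, u -> i / F C0 _: fires at position(s) 3: ititofbsuba
surface: ititofbsuba


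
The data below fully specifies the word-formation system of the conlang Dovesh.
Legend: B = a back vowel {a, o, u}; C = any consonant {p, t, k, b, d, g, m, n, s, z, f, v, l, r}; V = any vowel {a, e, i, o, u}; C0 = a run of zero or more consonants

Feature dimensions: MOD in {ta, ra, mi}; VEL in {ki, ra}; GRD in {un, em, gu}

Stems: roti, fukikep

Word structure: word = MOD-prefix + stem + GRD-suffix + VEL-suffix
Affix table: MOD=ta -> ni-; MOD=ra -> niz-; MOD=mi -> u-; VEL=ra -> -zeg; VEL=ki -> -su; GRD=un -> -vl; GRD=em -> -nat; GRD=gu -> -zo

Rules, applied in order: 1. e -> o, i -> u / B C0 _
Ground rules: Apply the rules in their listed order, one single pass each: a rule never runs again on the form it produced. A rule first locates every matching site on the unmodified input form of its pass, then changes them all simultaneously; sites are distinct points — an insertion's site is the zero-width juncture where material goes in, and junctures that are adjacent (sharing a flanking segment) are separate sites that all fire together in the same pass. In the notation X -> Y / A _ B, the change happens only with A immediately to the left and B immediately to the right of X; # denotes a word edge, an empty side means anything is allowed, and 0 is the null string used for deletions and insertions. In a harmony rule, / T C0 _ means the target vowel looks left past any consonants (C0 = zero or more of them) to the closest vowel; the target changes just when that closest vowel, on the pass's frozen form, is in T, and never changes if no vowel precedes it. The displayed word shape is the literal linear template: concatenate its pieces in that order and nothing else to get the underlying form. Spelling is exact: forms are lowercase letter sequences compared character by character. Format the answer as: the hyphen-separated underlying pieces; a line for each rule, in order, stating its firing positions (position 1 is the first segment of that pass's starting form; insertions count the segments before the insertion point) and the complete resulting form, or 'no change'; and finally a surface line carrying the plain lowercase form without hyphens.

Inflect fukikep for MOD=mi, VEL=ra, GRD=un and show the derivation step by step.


underlying: u-fukikep-vl-zeg
1. e -> o, i -> u / B C0 _: fires at position(s) 5: ufukukepvlzeg
surface: ufukukepvlzeg


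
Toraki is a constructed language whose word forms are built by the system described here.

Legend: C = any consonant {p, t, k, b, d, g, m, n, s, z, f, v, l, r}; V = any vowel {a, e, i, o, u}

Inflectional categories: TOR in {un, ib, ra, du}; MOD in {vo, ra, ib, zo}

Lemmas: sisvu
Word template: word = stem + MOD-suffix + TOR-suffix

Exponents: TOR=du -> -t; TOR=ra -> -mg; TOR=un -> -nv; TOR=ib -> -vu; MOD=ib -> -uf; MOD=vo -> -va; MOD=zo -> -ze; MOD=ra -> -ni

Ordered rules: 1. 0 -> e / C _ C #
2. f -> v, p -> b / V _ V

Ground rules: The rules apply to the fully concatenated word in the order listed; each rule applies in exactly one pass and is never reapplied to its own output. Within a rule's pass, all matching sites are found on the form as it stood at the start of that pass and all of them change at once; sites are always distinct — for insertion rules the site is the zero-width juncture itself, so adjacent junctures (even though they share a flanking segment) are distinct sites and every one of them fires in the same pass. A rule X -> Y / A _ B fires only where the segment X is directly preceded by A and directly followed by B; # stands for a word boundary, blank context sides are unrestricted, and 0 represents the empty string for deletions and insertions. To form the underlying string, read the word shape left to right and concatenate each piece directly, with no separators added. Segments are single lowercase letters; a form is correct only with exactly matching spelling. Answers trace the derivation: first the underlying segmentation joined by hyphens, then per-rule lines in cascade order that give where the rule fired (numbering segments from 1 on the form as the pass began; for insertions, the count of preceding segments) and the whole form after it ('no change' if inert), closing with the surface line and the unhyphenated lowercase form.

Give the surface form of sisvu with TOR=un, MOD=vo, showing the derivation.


underlying: sisvu-va-nv
1. 0 -> e / C _ C #: inserts after position(s) 8: sisvuvanev
2. f -> v, p -> b / V _ V: no change
surface: sisvuvanev


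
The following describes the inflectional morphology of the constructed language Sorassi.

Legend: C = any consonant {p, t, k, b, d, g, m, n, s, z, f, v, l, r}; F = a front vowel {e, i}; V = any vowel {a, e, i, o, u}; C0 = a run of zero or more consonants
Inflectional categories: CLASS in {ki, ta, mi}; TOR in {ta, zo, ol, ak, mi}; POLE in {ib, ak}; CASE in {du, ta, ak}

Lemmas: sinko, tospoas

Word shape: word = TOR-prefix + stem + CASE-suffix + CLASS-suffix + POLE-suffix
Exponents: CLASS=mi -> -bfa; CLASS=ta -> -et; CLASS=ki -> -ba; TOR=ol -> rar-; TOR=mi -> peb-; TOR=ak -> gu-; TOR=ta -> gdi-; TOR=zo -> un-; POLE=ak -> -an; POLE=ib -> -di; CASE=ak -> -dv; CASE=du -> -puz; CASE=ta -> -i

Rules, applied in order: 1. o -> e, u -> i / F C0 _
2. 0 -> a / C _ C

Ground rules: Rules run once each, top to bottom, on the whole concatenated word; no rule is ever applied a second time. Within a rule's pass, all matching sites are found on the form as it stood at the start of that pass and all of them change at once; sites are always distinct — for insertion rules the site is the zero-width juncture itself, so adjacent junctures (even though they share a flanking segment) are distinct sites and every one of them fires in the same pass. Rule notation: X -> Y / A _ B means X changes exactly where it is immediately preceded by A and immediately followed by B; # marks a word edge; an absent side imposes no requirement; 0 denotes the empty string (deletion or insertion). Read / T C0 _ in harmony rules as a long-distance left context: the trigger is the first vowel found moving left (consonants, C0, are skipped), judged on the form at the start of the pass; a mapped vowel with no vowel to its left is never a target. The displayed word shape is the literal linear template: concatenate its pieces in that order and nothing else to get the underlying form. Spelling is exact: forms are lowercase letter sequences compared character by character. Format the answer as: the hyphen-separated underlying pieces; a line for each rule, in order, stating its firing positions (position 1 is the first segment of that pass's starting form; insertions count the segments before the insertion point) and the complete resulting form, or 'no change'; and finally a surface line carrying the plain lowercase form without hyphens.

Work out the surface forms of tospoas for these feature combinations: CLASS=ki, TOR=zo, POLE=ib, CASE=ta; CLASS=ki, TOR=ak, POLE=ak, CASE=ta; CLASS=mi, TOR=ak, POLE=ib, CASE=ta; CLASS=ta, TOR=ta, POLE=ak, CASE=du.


cell CLASS=ki, TOR=zo, POLE=ib, CASE=ta:
underlying: un-tospoas-i-ba-di
1. o -> e, u -> i / F C0 _: no change
2. 0 -> a / C _ C: inserts after position(s) 2, 5: unatosapoasibadi
surface: unatosapoasibadi

cell CLASS=ki, TOR=ak, POLE=ak, CASE=ta:
underlying: gu-tospoas-i-ba-an
1. o -> e, u -> i / F C0 _: no change
2. 0 -> a / C _ C: inserts after position(s) 5: gutosapoasibaan
surface: gutosapoasibaan

cell CLASS=mi, TOR=ak, POLE=ib, CASE=ta:
underlying: gu-tospoas-i-bfa-di
1. o -> e, u -> i / F C0 _: no change
2. 0 -> a / C _ C: inserts after position(s) 5, 11: gutosapoasibafadi
surface: gutosapoasibafadi

cell CLASS=ta, TOR=ta, POLE=ak, CASE=du:
underlying: gdi-tospoas-puz-et-an
1. o -> e, u -> i / F C0 _: fires at position(s) 5: gditespoaspuzetan
2. 0 -> a / C _ C: inserts after position(s) 1, 6, 10: gaditesapoasapuzetan
surface: gaditesapoasapuzetan


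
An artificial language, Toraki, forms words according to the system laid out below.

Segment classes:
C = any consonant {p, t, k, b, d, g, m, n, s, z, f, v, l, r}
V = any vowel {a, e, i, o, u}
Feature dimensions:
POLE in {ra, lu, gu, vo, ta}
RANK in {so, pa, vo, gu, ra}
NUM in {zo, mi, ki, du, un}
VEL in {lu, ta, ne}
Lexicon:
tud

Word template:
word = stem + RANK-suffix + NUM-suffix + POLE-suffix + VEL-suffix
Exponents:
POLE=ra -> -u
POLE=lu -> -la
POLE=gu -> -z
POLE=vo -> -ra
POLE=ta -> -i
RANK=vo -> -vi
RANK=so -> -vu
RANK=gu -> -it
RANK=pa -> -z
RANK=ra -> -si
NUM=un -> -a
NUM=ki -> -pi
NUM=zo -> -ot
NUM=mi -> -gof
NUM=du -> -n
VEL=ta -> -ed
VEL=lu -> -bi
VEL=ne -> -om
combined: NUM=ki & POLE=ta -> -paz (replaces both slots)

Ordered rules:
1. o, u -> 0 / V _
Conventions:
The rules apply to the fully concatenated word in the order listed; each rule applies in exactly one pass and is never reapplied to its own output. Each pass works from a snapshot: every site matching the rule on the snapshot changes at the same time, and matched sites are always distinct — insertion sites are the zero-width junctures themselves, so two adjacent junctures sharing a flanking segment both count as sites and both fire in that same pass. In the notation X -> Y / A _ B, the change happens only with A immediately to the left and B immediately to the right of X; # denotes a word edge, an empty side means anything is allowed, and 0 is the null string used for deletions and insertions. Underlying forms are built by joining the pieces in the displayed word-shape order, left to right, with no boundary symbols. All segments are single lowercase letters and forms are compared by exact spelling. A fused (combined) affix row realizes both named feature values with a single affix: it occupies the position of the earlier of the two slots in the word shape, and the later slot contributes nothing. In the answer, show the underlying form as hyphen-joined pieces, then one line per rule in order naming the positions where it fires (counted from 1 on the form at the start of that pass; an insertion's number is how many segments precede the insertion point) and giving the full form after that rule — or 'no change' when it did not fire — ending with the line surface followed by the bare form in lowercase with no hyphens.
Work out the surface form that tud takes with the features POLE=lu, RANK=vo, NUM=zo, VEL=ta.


underlying: tud-vi-ot-la-ed
1. o, u -> 0 / V _: fires at position(s) 6: tudvitlaed
surface: tudvitlaed
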